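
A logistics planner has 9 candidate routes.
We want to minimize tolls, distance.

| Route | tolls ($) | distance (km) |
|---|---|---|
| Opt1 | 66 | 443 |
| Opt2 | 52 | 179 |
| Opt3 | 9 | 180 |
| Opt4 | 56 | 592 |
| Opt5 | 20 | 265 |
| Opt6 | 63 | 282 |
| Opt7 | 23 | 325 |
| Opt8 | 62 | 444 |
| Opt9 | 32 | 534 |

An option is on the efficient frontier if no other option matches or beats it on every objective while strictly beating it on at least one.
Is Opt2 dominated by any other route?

Opt1: worse on tolls (66 vs 52).
Opt3: worse on distance (180 vs 179).
Opt4: worse on tolls (56 vs 52).
Opt5: worse on distance (265 vs 179).
Opt6: worse on tolls (63 vs 52).
Opt7: worse on distance (325 vs 179).
Opt8: worse on tolls (62 vs 52).
Opt9: worse on distance (534 vs 179).
No option is at least as good as Opt2 on every objective and strictly better on one.

No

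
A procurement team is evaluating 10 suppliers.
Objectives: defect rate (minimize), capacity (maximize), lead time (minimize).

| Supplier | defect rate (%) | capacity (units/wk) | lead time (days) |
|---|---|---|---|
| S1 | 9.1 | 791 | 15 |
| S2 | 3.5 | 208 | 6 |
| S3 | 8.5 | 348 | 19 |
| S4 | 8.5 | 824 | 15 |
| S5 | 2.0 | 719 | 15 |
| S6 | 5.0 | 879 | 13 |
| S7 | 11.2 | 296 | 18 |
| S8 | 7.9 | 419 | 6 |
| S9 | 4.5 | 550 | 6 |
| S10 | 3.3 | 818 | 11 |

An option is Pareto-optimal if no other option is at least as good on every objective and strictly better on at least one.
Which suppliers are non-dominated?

S1: dominated by S4 (defect rate 8.5≤9.1, capacity 824≥791, lead time 15≤15).
S2: not dominated.
S3: dominated by S4 (defect rate 8.5≤8.5, capacity 824≥348, lead time 15≤19).
S4: dominated by S6 (defect rate 5.0≤8.5, capacity 879≥824, lead time 13≤15).
S5: not dominated (best defect rate).
S6: not dominated (best capacity).
S7: dominated by S1 (defect rate 9.1≤11.2, capacity 791≥296, lead time 15≤18).
S8: dominated by S9 (defect rate 4.5≤7.9, capacity 550≥419, lead time 6≤6).
S9: not dominated.
S10: not dominated.

S2, S5, S6, S9, S10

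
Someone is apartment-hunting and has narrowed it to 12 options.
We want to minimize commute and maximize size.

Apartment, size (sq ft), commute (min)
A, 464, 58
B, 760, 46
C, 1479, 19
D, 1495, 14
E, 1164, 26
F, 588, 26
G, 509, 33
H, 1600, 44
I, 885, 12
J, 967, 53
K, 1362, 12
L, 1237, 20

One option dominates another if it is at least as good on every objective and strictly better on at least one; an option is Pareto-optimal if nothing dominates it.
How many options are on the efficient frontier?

A: dominated by B (size 760≥464, commute 46≤58).
B: dominated by C (size 1479≥760, commute 19≤46).
C: dominated by D (size 1495≥1479, commute 14≤19).
D: not dominated.
E: dominated by C (size 1479≥1164, commute 19≤26).
F: dominated by C (size 1479≥588, commute 19≤26).
G: dominated by C (size 1479≥509, commute 19≤33).
H: not dominated (best size).
I: dominated by K (size 1362≥885, commute 12≤12).
J: dominated by C (size 1479≥967, commute 19≤53).
K: not dominated.
L: dominated by C (size 1479≥1237, commute 19≤20).
Pareto-optimal: D, H, K → 3.

3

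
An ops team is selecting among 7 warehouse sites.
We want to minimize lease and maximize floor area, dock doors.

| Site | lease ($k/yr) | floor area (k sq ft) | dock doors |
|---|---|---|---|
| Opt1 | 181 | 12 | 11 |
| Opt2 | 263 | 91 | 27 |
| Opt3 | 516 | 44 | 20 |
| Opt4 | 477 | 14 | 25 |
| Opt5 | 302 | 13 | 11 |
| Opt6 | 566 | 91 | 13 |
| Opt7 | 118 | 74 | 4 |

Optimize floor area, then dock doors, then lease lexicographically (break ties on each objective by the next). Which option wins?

Opt2

First maximize floor area: best is 91, kept {Opt2, Opt6}.
Then maximize dock doors: best is 27, kept {Opt2}.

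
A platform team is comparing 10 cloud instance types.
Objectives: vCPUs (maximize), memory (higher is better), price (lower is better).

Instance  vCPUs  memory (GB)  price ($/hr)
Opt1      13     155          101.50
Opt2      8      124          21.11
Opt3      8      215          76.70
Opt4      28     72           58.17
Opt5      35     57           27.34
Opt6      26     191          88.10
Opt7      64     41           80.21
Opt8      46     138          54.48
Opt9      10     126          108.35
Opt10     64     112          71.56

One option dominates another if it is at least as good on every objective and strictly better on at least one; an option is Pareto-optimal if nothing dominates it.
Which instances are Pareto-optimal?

Opt1: dominated by Opt6 (vCPUs 26≥13, memory 191≥155, price 88.10≤101.50).
Opt2: not dominated (best price).
Opt3: not dominated (best memory).
Opt4: dominated by Opt8 (vCPUs 46≥28, memory 138≥72, price 54.48≤58.17).
Opt5: not dominated.
Opt6: not dominated.
Opt7: dominated by Opt10 (vCPUs 64≥64, memory 112≥41, price 71.56≤80.21).
Opt8: not dominated.
Opt9: dominated by Opt1 (vCPUs 13≥10, memory 155≥126, price 101.50≤108.35).
Opt10: not dominated.

Opt2, Opt3, Opt5, Opt6, Opt8, Opt10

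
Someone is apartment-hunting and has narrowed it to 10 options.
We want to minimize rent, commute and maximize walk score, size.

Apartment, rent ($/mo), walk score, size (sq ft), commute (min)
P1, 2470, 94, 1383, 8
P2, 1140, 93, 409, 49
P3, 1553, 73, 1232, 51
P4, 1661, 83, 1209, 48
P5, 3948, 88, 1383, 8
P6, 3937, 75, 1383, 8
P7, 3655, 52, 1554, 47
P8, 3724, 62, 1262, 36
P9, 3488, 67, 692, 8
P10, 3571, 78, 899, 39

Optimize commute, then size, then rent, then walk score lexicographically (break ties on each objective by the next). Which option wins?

First minimize commute: best is 8, kept {P1, P5, P6, P9}.
Then maximize size: best is 1383, kept {P1, P5, P6}.
Then minimize rent: best is 2470, kept {P1}.

P1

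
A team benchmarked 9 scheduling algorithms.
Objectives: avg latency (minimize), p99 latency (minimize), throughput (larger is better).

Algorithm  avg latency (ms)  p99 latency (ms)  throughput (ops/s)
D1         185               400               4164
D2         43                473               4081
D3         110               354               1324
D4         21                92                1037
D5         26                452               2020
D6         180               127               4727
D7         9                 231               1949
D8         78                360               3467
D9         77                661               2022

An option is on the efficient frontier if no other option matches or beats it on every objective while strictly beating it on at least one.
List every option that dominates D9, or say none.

D2

D2: avg latency 43≤77, p99 latency 473≤661, throughput 4081≥2022 — dominates D9.
Others (D1, D3, D4, D5, D6, D7, D8) are each worse than D9 on at least one objective.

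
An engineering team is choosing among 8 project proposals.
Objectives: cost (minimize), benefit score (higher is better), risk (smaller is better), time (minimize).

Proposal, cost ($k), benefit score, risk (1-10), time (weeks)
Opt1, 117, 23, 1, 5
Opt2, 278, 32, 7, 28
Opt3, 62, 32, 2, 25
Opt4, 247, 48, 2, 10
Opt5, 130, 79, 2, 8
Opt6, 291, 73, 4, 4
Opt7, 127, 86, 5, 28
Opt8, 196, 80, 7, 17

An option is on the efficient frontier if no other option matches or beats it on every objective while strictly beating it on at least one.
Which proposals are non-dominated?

Opt1: not dominated (best risk).
Opt2: dominated by Opt3 (cost 62≤278, benefit score 32≥32, risk 2≤7, time 25≤28).
Opt3: not dominated (best cost).
Opt4: dominated by Opt5 (cost 130≤247, benefit score 79≥48, risk 2≤2, time 8≤10).
Opt5: not dominated.
Opt6: not dominated (best time).
Opt7: not dominated (best benefit score).
Opt8: not dominated.

Opt1, Opt3, Opt5, Opt6, Opt7, Opt8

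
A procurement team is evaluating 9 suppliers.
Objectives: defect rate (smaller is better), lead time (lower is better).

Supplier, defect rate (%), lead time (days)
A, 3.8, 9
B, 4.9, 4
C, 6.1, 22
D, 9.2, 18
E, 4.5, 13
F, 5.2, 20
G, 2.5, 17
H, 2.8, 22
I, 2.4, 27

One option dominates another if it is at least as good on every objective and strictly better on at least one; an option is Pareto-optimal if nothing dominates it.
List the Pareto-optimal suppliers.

A, B, G, I

A: not dominated.
B: not dominated (best lead time).
C: dominated by A (defect rate 3.8≤6.1, lead time 9≤22).
D: dominated by A (defect rate 3.8≤9.2, lead time 9≤18).
E: dominated by A (defect rate 3.8≤4.5, lead time 9≤13).
F: dominated by A (defect rate 3.8≤5.2, lead time 9≤20).
G: not dominated.
H: dominated by G (defect rate 2.5≤2.8, lead time 17≤22).
I: not dominated (best defect rate).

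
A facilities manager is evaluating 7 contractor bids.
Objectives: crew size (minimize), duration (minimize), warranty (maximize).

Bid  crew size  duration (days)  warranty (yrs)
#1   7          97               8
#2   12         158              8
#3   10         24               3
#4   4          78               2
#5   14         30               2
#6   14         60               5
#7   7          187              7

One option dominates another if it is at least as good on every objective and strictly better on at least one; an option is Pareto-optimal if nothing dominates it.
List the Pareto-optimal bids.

#1, #3, #4, #6

#1: not dominated.
#2: dominated by #1 (crew size 7≤12, duration 97≤158, warranty 8≥8).
#3: not dominated (best duration).
#4: not dominated (best crew size).
#5: dominated by #3 (crew size 10≤14, duration 24≤30, warranty 3≥2).
#6: not dominated.
#7: dominated by #1 (crew size 7≤7, duration 97≤187, warranty 8≥7).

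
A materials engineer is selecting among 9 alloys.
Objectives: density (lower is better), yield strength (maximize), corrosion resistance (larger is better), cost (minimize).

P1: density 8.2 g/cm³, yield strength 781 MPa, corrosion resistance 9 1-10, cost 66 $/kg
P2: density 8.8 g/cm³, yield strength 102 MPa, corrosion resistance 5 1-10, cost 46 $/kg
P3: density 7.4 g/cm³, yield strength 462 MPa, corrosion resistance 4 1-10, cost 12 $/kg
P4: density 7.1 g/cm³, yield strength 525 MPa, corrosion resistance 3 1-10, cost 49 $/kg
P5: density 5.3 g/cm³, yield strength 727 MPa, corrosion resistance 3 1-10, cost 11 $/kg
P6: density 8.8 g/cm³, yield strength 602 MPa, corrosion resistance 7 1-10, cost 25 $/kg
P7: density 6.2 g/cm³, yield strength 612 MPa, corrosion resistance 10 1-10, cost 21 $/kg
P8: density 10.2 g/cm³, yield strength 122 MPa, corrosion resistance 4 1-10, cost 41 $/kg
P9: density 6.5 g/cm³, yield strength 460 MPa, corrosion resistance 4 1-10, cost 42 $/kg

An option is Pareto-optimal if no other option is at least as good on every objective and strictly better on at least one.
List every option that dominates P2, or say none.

P6: density 8.8≤8.8, yield strength 602≥102, corrosion resistance 7≥5, cost 25≤46 — dominates P2.
P7: density 6.2≤8.8, yield strength 612≥102, corrosion resistance 10≥5, cost 21≤46 — dominates P2.
Others (P1, P3, P4, P5, P8, P9) are each worse than P2 on at least one objective.

P6, P7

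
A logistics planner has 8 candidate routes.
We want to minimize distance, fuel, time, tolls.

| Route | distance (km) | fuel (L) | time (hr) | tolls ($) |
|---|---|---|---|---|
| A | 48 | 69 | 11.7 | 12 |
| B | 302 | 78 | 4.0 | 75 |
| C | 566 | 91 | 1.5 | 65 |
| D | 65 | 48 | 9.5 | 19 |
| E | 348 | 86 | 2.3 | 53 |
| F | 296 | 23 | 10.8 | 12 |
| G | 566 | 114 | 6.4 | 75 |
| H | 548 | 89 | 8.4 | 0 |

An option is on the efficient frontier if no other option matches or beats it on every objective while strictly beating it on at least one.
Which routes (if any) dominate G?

B: distance 302≤566, fuel 78≤114, time 4.0≤6.4, tolls 75≤75 — dominates G.
C: distance 566≤566, fuel 91≤114, time 1.5≤6.4, tolls 65≤75 — dominates G.
E: distance 348≤566, fuel 86≤114, time 2.3≤6.4, tolls 53≤75 — dominates G.
Others (A, D, F, H) are each worse than G on at least one objective.

B, C, E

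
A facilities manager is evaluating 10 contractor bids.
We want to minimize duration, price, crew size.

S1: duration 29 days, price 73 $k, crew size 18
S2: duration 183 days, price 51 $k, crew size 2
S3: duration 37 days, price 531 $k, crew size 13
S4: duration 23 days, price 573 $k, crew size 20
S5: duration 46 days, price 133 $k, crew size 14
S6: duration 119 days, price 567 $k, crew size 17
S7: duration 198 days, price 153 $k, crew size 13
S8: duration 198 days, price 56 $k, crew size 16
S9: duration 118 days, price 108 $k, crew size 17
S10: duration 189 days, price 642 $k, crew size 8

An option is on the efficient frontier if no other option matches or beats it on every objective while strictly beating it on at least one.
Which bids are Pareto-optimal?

S1: not dominated.
S2: not dominated (best price).
S3: not dominated.
S4: not dominated (best duration).
S5: not dominated.
S6: dominated by S3 (duration 37≤119, price 531≤567, crew size 13≤17).
S7: dominated by S2 (duration 183≤198, price 51≤153, crew size 2≤13).
S8: dominated by S2 (duration 183≤198, price 51≤56, crew size 2≤16).
S9: not dominated.
S10: dominated by S2 (duration 183≤189, price 51≤642, crew size 2≤8).

S1, S2, S3, S4, S5, S9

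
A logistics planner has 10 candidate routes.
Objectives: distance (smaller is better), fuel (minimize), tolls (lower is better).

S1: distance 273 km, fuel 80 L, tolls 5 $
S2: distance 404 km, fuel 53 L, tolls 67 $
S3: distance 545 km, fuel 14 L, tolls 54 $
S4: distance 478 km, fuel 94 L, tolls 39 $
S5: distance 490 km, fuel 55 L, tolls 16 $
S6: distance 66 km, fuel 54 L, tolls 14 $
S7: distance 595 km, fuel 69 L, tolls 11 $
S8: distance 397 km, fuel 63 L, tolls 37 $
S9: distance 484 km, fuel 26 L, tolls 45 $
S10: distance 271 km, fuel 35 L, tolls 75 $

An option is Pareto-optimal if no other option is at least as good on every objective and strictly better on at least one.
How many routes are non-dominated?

7

S1: not dominated (best tolls).
S2: not dominated.
S3: not dominated (best fuel).
S4: dominated by S1 (distance 273≤478, fuel 80≤94, tolls 5≤39).
S5: dominated by S6 (distance 66≤490, fuel 54≤55, tolls 14≤16).
S6: not dominated (best distance).
S7: not dominated.
S8: dominated by S6 (distance 66≤397, fuel 54≤63, tolls 14≤37).
S9: not dominated.
S10: not dominated.
Pareto-optimal: S1, S2, S3, S6, S7, S9, S10 → 7.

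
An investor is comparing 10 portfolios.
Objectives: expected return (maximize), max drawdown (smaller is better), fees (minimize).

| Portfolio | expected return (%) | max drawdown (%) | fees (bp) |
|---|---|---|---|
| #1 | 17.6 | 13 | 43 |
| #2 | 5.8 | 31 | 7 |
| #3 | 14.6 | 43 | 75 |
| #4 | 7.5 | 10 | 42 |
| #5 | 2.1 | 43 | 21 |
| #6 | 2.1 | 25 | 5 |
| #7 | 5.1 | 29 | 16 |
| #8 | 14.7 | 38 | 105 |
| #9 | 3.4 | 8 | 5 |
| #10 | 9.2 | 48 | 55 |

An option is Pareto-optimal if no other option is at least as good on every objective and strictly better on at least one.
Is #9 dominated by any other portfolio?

No

#1: worse on max drawdown (13 vs 8).
#2: worse on max drawdown (31 vs 8).
#3: worse on max drawdown (43 vs 8).
#4: worse on max drawdown (10 vs 8).
#5: worse on expected return (2.1 vs 3.4).
#6: worse on expected return (2.1 vs 3.4).
#7: worse on max drawdown (29 vs 8).
#8: worse on max drawdown (38 vs 8).
#10: worse on max drawdown (48 vs 8).
No option is at least as good as #9 on every objective and strictly better on one.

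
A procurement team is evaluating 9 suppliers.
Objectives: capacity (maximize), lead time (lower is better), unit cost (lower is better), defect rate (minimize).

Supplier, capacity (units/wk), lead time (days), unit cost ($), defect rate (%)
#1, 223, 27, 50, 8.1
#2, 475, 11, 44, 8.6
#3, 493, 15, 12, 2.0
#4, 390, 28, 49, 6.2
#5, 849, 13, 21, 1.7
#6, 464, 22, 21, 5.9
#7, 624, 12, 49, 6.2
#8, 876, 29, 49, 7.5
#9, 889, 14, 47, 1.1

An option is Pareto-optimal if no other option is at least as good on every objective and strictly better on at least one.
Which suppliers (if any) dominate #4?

#3: capacity 493≥390, lead time 15≤28, unit cost 12≤49, defect rate 2.0≤6.2 — dominates #4.
#5: capacity 849≥390, lead time 13≤28, unit cost 21≤49, defect rate 1.7≤6.2 — dominates #4.
#6: capacity 464≥390, lead time 22≤28, unit cost 21≤49, defect rate 5.9≤6.2 — dominates #4.
#7: capacity 624≥390, lead time 12≤28, unit cost 49≤49, defect rate 6.2≤6.2 — dominates #4.
#9: capacity 889≥390, lead time 14≤28, unit cost 47≤49, defect rate 1.1≤6.2 — dominates #4.
Others (#1, #2, #8) are each worse than #4 on at least one objective.

#3, #5, #6, #7, #9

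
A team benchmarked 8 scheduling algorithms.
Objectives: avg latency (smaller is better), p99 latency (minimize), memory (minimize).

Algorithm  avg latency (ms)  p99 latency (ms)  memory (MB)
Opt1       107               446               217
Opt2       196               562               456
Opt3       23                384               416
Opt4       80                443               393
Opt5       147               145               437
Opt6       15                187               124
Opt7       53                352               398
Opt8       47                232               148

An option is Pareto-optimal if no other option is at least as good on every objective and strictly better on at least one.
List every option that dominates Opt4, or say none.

Opt6, Opt8

Opt6: avg latency 15≤80, p99 latency 187≤443, memory 124≤393 — dominates Opt4.
Opt8: avg latency 47≤80, p99 latency 232≤443, memory 148≤393 — dominates Opt4.
Others (Opt1, Opt2, Opt3, Opt5, Opt7) are each worse than Opt4 on at least one objective.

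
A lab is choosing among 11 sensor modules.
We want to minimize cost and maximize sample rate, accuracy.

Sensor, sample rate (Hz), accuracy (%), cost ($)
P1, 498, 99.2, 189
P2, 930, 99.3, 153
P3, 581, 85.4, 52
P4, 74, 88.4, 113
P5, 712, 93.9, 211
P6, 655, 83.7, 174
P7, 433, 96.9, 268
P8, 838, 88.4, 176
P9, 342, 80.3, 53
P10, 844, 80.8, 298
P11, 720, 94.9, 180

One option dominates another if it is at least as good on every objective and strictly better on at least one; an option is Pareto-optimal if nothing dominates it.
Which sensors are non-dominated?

P2, P3, P4

P1: dominated by P2 (sample rate 930≥498, accuracy 99.3≥99.2, cost 153≤189).
P2: not dominated (best sample rate).
P3: not dominated (best cost).
P4: not dominated.
P5: dominated by P2 (sample rate 930≥712, accuracy 99.3≥93.9, cost 153≤211).
P6: dominated by P2 (sample rate 930≥655, accuracy 99.3≥83.7, cost 153≤174).
P7: dominated by P1 (sample rate 498≥433, accuracy 99.2≥96.9, cost 189≤268).
P8: dominated by P2 (sample rate 930≥838, accuracy 99.3≥88.4, cost 153≤176).
P9: dominated by P3 (sample rate 581≥342, accuracy 85.4≥80.3, cost 52≤53).
P10: dominated by P2 (sample rate 930≥844, accuracy 99.3≥80.8, cost 153≤298).
P11: dominated by P2 (sample rate 930≥720, accuracy 99.3≥94.9, cost 153≤180).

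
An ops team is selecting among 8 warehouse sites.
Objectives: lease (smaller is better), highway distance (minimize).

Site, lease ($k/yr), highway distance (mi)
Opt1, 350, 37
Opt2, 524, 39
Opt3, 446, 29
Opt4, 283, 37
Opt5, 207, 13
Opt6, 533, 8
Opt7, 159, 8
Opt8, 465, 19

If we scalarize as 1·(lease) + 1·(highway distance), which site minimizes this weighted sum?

Opt7

Opt1: 1·350 + 1·37 = 387
Opt2: 1·524 + 1·39 = 563
Opt3: 1·446 + 1·29 = 475
Opt4: 1·283 + 1·37 = 320
Opt5: 1·207 + 1·13 = 220
Opt6: 1·533 + 1·8 = 541
Opt7: 1·159 + 1·8 = 167
Opt8: 1·465 + 1·19 = 484
Lowest: Opt7 at 167.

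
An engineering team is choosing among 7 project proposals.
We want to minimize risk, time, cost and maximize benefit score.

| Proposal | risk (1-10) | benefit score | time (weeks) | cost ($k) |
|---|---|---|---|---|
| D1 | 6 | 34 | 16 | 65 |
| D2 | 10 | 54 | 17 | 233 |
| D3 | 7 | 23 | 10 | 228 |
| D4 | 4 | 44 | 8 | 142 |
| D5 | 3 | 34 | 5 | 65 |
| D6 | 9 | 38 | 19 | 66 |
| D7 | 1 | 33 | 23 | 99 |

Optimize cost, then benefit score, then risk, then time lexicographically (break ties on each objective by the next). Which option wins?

First minimize cost: best is 65, kept {D1, D5}.
Then maximize benefit score: best is 34, kept {D1, D5}.
Then minimize risk: best is 3, kept {D5}.

D5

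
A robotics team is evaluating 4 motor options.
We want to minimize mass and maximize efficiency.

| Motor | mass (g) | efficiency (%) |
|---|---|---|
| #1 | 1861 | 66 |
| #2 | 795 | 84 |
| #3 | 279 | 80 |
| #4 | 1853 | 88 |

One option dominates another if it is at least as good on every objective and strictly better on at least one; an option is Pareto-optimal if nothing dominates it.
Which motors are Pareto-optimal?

#2, #3, #4

#1: dominated by #2 (mass 795≤1861, efficiency 84≥66).
#2: not dominated.
#3: not dominated (best mass).
#4: not dominated (best efficiency).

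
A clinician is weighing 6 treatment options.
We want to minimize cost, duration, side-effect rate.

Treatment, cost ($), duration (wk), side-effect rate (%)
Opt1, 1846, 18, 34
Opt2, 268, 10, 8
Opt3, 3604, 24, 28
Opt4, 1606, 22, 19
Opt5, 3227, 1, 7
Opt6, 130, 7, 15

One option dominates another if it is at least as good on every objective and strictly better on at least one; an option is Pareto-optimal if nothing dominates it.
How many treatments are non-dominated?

3

Opt1: dominated by Opt2 (cost 268≤1846, duration 10≤18, side-effect rate 8≤34).
Opt2: not dominated.
Opt3: dominated by Opt2 (cost 268≤3604, duration 10≤24, side-effect rate 8≤28).
Opt4: dominated by Opt2 (cost 268≤1606, duration 10≤22, side-effect rate 8≤19).
Opt5: not dominated (best duration).
Opt6: not dominated (best cost).
Pareto-optimal: Opt2, Opt5, Opt6 → 3.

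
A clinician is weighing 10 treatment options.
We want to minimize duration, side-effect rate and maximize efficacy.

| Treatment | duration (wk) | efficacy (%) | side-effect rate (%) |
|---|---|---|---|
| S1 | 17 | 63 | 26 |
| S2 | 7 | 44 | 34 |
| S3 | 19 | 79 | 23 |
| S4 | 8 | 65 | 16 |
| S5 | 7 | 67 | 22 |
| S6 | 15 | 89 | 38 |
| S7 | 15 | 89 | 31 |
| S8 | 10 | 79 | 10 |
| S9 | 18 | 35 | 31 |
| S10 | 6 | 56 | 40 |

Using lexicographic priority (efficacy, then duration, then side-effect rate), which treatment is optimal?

S7

First maximize efficacy: best is 89, kept {S6, S7}.
Then minimize duration: best is 15, kept {S6, S7}.
Then minimize side-effect rate: best is 31, kept {S7}.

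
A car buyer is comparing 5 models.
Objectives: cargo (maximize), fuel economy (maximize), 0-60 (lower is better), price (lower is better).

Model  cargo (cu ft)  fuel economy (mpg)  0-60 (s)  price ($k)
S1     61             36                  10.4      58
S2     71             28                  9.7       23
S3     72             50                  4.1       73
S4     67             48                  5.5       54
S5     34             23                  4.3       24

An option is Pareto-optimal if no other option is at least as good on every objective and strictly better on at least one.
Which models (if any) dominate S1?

S4

S4: cargo 67≥61, fuel economy 48≥36, 0-60 5.5≤10.4, price 54≤58 — dominates S1.
Others (S2, S3, S5) are each worse than S1 on at least one objective.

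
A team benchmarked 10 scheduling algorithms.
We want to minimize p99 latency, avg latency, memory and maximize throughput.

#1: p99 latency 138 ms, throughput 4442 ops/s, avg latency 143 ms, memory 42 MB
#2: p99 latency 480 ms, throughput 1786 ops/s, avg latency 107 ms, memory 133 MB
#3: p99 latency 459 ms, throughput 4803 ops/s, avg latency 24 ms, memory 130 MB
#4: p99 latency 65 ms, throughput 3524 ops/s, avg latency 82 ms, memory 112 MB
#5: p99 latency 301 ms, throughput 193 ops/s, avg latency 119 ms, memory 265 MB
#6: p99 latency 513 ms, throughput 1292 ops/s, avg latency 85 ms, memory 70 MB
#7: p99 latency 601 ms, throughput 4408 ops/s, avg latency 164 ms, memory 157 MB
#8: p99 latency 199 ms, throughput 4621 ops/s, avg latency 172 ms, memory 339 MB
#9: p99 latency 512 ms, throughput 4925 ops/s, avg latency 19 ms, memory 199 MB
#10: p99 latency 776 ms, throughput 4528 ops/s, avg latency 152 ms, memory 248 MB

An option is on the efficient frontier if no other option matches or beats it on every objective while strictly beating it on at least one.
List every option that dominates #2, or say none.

#3: p99 latency 459≤480, throughput 4803≥1786, avg latency 24≤107, memory 130≤133 — dominates #2.
#4: p99 latency 65≤480, throughput 3524≥1786, avg latency 82≤107, memory 112≤133 — dominates #2.
Others (#1, #5, #6, #7, #8, #9, #10) are each worse than #2 on at least one objective.

#3, #4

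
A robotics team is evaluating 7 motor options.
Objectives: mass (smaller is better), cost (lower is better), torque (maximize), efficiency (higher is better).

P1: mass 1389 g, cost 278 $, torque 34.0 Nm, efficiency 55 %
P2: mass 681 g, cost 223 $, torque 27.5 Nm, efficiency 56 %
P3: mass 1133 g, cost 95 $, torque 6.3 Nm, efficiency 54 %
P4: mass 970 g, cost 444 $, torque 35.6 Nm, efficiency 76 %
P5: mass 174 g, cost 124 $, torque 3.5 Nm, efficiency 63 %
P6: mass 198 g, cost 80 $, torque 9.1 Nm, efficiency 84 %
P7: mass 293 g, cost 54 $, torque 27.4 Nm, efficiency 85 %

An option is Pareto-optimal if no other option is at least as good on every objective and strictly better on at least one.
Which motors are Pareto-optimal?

P1, P2, P4, P5, P6, P7

P1: not dominated.
P2: not dominated.
P3: dominated by P6 (mass 198≤1133, cost 80≤95, torque 9.1≥6.3, efficiency 84≥54).
P4: not dominated (best torque).
P5: not dominated (best mass).
P6: not dominated.
P7: not dominated (best cost).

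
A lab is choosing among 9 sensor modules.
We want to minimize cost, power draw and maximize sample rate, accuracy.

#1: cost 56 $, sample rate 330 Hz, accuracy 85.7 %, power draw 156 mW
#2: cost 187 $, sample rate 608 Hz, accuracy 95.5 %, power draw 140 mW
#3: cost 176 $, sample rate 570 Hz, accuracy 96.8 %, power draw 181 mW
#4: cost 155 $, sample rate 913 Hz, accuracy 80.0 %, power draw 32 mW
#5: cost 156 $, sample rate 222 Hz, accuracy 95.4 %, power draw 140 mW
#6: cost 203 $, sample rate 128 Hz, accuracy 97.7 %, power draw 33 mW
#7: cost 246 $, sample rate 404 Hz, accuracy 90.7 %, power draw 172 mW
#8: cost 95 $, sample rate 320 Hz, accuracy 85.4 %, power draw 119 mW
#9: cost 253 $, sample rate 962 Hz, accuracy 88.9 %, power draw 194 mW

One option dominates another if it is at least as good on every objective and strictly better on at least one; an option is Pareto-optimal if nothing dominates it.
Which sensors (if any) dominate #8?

#1: worse on power draw (156 vs 119).
#2: worse on cost (187 vs 95).
#3: worse on cost (176 vs 95).
#4: worse on cost (155 vs 95).
#5: worse on cost (156 vs 95).
#6: worse on cost (203 vs 95).
#7: worse on cost (246 vs 95).
#9: worse on cost (253 vs 95).
No option dominates #8.

none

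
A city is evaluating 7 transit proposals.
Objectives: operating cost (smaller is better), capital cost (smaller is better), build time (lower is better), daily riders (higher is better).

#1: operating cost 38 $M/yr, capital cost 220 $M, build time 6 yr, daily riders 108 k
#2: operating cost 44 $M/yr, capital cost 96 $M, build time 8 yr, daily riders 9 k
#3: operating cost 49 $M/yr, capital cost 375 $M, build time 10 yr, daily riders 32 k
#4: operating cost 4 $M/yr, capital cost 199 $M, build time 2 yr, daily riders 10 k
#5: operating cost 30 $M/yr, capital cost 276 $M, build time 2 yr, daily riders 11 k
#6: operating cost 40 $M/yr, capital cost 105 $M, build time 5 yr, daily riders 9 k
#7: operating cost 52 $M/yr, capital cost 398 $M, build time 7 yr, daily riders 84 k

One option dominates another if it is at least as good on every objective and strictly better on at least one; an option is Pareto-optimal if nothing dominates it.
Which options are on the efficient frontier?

#1, #2, #4, #5, #6

#1: not dominated (best daily riders).
#2: not dominated (best capital cost).
#3: dominated by #1 (operating cost 38≤49, capital cost 220≤375, build time 6≤10, daily riders 108≥32).
#4: not dominated (best operating cost).
#5: not dominated.
#6: not dominated.
#7: dominated by #1 (operating cost 38≤52, capital cost 220≤398, build time 6≤7, daily riders 108≥84).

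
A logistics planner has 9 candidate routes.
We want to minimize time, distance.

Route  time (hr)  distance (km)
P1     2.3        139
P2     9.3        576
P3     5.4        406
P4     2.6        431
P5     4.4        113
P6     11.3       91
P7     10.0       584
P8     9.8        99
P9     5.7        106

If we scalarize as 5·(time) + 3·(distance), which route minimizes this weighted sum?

P1: 5·2.3 + 3·139 = 428.5
P2: 5·9.3 + 3·576 = 1774.5
P3: 5·5.4 + 3·406 = 1245.0
P4: 5·2.6 + 3·431 = 1306.0
P5: 5·4.4 + 3·113 = 361.0
P6: 5·11.3 + 3·91 = 329.5
P7: 5·10.0 + 3·584 = 1802.0
P8: 5·9.8 + 3·99 = 346.0
P9: 5·5.7 + 3·106 = 346.5
Lowest: P6 at 329.5.

P6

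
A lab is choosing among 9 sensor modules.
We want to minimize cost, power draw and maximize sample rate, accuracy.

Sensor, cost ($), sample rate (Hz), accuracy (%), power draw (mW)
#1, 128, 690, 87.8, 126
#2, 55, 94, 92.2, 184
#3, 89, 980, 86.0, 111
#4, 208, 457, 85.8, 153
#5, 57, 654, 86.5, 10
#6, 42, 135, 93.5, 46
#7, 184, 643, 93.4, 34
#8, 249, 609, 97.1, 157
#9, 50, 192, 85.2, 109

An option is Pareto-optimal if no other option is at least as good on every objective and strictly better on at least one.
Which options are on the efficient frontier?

#1: not dominated.
#2: dominated by #6 (cost 42≤55, sample rate 135≥94, accuracy 93.5≥92.2, power draw 46≤184).
#3: not dominated (best sample rate).
#4: dominated by #1 (cost 128≤208, sample rate 690≥457, accuracy 87.8≥85.8, power draw 126≤153).
#5: not dominated (best power draw).
#6: not dominated (best cost).
#7: not dominated.
#8: not dominated (best accuracy).
#9: not dominated.

#1, #3, #5, #6, #7, #8, #9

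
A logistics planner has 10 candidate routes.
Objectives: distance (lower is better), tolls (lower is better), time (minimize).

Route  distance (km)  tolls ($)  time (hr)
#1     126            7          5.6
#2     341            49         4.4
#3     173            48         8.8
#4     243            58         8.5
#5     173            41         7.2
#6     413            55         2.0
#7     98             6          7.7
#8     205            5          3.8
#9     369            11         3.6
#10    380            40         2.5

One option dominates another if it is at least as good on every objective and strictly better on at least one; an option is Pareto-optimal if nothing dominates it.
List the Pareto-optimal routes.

#1, #6, #7, #8, #9, #10

#1: not dominated.
#2: dominated by #8 (distance 205≤341, tolls 5≤49, time 3.8≤4.4).
#3: dominated by #1 (distance 126≤173, tolls 7≤48, time 5.6≤8.8).
#4: dominated by #1 (distance 126≤243, tolls 7≤58, time 5.6≤8.5).
#5: dominated by #1 (distance 126≤173, tolls 7≤41, time 5.6≤7.2).
#6: not dominated (best time).
#7: not dominated (best distance).
#8: not dominated (best tolls).
#9: not dominated.
#10: not dominated.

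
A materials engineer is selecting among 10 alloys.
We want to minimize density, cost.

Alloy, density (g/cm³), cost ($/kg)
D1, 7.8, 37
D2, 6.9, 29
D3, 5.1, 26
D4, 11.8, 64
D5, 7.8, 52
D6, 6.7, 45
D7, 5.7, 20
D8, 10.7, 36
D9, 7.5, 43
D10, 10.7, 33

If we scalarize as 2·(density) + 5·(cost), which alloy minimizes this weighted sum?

D1: 2·7.8 + 5·37 = 200.6
D2: 2·6.9 + 5·29 = 158.8
D3: 2·5.1 + 5·26 = 140.2
D4: 2·11.8 + 5·64 = 343.6
D5: 2·7.8 + 5·52 = 275.6
D6: 2·6.7 + 5·45 = 238.4
D7: 2·5.7 + 5·20 = 111.4
D8: 2·10.7 + 5·36 = 201.4
D9: 2·7.5 + 5·43 = 230.0
D10: 2·10.7 + 5·33 = 186.4
Lowest: D7 at 111.4.

D7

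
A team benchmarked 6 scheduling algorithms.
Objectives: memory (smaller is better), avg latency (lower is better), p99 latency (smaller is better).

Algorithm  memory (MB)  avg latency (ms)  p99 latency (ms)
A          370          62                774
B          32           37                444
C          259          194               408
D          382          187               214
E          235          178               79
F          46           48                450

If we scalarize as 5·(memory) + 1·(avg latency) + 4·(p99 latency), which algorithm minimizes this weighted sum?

A: 5·370 + 1·62 + 4·774 = 5008
B: 5·32 + 1·37 + 4·444 = 1973
C: 5·259 + 1·194 + 4·408 = 3121
D: 5·382 + 1·187 + 4·214 = 2953
E: 5·235 + 1·178 + 4·79 = 1669
F: 5·46 + 1·48 + 4·450 = 2078
Lowest: E at 1669.

E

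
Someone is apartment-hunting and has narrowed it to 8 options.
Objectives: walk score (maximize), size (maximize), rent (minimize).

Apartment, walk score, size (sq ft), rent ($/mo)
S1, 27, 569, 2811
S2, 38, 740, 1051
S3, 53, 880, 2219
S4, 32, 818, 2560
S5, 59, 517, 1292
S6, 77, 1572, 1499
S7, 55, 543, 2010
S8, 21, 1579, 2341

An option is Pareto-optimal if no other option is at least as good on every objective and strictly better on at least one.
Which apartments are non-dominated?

S2, S5, S6, S8

S1: dominated by S2 (walk score 38≥27, size 740≥569, rent 1051≤2811).
S2: not dominated (best rent).
S3: dominated by S6 (walk score 77≥53, size 1572≥880, rent 1499≤2219).
S4: dominated by S3 (walk score 53≥32, size 880≥818, rent 2219≤2560).
S5: not dominated.
S6: not dominated (best walk score).
S7: dominated by S6 (walk score 77≥55, size 1572≥543, rent 1499≤2010).
S8: not dominated (best size).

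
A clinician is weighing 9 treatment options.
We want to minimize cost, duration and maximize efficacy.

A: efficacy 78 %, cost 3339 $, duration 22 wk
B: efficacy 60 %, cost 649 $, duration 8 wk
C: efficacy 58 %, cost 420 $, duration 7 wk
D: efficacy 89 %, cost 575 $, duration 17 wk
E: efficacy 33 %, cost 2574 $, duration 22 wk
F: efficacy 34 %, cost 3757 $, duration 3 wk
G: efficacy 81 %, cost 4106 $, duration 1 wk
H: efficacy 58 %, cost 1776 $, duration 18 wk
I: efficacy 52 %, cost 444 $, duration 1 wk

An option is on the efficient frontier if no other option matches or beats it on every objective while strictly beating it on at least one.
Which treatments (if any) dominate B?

none

A: worse on cost (3339 vs 649).
C: worse on efficacy (58 vs 60).
D: worse on duration (17 vs 8).
E: worse on efficacy (33 vs 60).
F: worse on efficacy (34 vs 60).
G: worse on cost (4106 vs 649).
H: worse on efficacy (58 vs 60).
I: worse on efficacy (52 vs 60).
No option dominates B.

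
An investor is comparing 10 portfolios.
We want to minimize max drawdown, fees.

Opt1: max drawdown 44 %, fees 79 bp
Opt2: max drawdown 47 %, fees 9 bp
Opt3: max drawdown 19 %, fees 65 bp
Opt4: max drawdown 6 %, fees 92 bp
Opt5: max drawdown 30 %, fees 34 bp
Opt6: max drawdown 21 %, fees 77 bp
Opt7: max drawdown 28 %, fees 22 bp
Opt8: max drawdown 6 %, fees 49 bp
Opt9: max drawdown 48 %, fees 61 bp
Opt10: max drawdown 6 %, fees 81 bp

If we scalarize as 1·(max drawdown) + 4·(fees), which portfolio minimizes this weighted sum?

Opt1: 1·44 + 4·79 = 360
Opt2: 1·47 + 4·9 = 83
Opt3: 1·19 + 4·65 = 279
Opt4: 1·6 + 4·92 = 374
Opt5: 1·30 + 4·34 = 166
Opt6: 1·21 + 4·77 = 329
Opt7: 1·28 + 4·22 = 116
Opt8: 1·6 + 4·49 = 202
Opt9: 1·48 + 4·61 = 292
Opt10: 1·6 + 4·81 = 330
Lowest: Opt2 at 83.

Opt2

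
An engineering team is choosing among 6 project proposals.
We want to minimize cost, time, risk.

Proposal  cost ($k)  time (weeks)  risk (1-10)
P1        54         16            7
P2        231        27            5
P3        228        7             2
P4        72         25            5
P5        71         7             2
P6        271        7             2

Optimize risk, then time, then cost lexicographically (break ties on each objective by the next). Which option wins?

First minimize risk: best is 2, kept {P3, P5, P6}.
Then minimize time: best is 7, kept {P3, P5, P6}.
Then minimize cost: best is 71, kept {P5}.

P5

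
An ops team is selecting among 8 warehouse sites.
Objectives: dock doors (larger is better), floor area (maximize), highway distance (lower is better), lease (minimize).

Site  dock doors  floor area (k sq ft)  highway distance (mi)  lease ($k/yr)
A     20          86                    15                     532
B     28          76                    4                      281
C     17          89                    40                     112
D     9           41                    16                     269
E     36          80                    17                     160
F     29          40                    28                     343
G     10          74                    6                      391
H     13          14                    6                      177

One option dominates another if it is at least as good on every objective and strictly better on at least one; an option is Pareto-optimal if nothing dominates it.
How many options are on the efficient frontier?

A: not dominated.
B: not dominated (best highway distance).
C: not dominated (best floor area).
D: not dominated.
E: not dominated (best dock doors).
F: dominated by E (dock doors 36≥29, floor area 80≥40, highway distance 17≤28, lease 160≤343).
G: dominated by B (dock doors 28≥10, floor area 76≥74, highway distance 4≤6, lease 281≤391).
H: not dominated.
Pareto-optimal: A, B, C, D, E, H → 6.

6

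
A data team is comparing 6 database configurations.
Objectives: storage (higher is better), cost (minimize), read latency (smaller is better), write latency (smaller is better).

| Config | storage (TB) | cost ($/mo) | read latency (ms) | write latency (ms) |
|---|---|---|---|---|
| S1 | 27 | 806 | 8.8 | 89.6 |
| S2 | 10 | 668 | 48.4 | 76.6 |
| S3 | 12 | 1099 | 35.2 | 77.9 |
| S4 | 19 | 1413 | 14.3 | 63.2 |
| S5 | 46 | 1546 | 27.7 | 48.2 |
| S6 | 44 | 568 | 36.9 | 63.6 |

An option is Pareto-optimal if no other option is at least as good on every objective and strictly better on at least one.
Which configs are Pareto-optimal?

S1: not dominated (best read latency).
S2: dominated by S6 (storage 44≥10, cost 568≤668, read latency 36.9≤48.4, write latency 63.6≤76.6).
S3: not dominated.
S4: not dominated.
S5: not dominated (best storage).
S6: not dominated (best cost).

S1, S3, S4, S5, S6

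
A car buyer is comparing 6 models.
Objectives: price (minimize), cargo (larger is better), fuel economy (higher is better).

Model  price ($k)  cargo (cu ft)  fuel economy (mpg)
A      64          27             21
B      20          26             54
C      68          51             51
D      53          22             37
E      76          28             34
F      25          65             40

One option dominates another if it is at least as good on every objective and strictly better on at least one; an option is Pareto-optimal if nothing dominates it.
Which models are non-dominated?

B, C, F

A: dominated by F (price 25≤64, cargo 65≥27, fuel economy 40≥21).
B: not dominated (best price).
C: not dominated.
D: dominated by B (price 20≤53, cargo 26≥22, fuel economy 54≥37).
E: dominated by C (price 68≤76, cargo 51≥28, fuel economy 51≥34).
F: not dominated (best cargo).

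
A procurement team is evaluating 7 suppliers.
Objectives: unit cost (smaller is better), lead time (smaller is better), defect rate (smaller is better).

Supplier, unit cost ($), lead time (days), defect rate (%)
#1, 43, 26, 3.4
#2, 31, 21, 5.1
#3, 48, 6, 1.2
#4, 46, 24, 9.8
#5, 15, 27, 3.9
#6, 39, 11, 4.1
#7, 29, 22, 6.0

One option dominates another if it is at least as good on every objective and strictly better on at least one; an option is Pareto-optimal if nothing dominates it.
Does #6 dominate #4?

#6 vs #4: unit cost 39≤46, lead time 11≤24, defect rate 4.1≤9.8 — #6 is at least as good on every objective with at least one strict improvement.

Yes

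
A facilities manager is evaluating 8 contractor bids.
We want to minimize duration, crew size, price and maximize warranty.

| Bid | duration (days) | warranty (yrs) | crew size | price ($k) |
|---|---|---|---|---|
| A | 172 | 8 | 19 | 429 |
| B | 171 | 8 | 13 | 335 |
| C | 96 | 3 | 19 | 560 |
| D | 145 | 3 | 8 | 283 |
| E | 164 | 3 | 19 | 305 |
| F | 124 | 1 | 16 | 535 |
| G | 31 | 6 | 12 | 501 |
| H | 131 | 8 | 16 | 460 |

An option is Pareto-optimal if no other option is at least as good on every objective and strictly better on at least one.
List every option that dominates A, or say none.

B

B: duration 171≤172, warranty 8≥8, crew size 13≤19, price 335≤429 — dominates A.
Others (C, D, E, F, G, H) are each worse than A on at least one objective.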